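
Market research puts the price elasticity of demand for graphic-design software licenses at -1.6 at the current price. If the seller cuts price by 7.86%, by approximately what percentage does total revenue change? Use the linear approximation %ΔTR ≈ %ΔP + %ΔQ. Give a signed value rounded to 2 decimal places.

+4.72%

%ΔQ ≈ Ed × %ΔP = (-1.6) × (-7.86%) = +12.5760%
%ΔTR ≈ %ΔP + %ΔQ = (-7.86%) + (+12.5760%) = +4.7160%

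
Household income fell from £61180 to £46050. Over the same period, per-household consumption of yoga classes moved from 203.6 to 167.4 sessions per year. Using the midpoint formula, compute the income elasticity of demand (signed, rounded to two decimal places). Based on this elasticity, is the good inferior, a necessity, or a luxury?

0.69; necessity

%ΔQ = (167.4 − 203.6)/[( 203.6 + 167.4)/2] = -36.2/185.5 = -0.195148…
%ΔIncome = (46050 − 61180)/[( 61180 + 46050)/2] = -15130/53615 = -0.282197…
E_income = (-36.2/185.5) / (-15130/53615) = 0.6915…
0 < E_income < 1 ⇒ normal good, necessity.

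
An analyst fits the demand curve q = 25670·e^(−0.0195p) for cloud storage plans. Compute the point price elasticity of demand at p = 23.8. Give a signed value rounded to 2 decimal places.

dq/dp = −0.0195·q = -314.706. At p = 23.8, q = 16138.7.
Ed = (dq/dp)·(p/q) = (-314.706) × (23.8/16138.7) = -0.4641

-0.46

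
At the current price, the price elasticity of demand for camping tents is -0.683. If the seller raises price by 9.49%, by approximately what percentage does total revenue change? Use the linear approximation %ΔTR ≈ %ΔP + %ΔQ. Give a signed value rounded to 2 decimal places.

%ΔQ ≈ Ed × %ΔP = (-0.683) × (+9.49%) = -6.4817%
%ΔTR ≈ %ΔP + %ΔQ = (+9.49%) + (-6.4817%) = +3.0083%

+3.01%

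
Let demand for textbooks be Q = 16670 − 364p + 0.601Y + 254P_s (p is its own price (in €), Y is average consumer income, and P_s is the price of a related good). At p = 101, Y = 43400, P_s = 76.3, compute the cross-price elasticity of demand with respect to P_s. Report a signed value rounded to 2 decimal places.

0.76

At the given values, Q = 16670 − 364(101) + 0.601(43400) + 254(76.3) = 25369.6.
∂Q/∂P_s = 254.
E = (254) × (76.3/25369.6) = 0.7639…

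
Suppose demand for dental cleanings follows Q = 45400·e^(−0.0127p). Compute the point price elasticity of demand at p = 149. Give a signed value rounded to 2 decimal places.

dQ/dp = −0.0127·Q = -86.9049. At p = 149, Q = 6842.9.
Ed = (dQ/dp)·(p/Q) = (-86.9049) × (149/6842.9) = -1.8923

-1.89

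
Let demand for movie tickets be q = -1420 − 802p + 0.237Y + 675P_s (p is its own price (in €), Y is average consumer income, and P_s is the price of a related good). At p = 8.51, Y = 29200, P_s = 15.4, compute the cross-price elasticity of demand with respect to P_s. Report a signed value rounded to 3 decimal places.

1.146

At the given values, q = -1420 − 802(8.51) + 0.237(29200) + 675(15.4) = 9070.38.
∂q/∂P_s = 675.
E = (675) × (15.4/9070.38) = 1.14603…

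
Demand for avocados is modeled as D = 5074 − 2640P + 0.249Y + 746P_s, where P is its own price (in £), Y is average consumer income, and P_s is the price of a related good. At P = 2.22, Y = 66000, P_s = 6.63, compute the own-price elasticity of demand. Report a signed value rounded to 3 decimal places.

At the given values, D = 5074 − 2640(2.22) + 0.249(66000) + 746(6.63) = 20593.18.
∂D/∂P = −2640.
E = (-2640) × (2.22/20593.18) = -0.28459…

-0.285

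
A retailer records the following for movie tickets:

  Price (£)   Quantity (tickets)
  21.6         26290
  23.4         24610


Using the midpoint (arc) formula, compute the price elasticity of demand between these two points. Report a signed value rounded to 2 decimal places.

-0.83

%ΔQ = (24610 − 26290) / [(26290 + 24610)/2] = -1680/25450 = -0.066011…
%ΔP = (23.4 − 21.6) / [(21.6 + 23.4)/2] = 1.8/22.5 = 0.08
Arc Ed = %ΔQ / %ΔP = (-1680/25450) / (1.8/22.5) = -0.8251…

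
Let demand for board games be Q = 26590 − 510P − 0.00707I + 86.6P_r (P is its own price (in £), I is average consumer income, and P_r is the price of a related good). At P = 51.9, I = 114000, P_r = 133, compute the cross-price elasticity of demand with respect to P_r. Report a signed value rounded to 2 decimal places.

At the given values, Q = 26590 − 510(51.9) − 0.00707(114000) + 86.6(133) = 10832.82.
∂Q/∂P_r = 86.6.
E = (86.6) × (133/10832.82) = 1.0632…

1.06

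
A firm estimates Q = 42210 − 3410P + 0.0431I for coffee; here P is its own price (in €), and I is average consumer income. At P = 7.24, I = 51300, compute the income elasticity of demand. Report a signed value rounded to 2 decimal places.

0.11

At the given values, Q = 42210 − 3410(7.24) + 0.0431(51300) = 19732.63.
∂Q/∂I = 0.0431.
E = (0.0431) × (51300/19732.63) = 0.1120…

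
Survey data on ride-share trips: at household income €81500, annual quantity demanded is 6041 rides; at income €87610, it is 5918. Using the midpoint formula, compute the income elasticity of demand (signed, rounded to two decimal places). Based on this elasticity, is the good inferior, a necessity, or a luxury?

%ΔQ = (5918 − 6041)/[( 6041 + 5918)/2] = -123/5979.5 = -0.020570…
%ΔIncome = (87610 − 81500)/[( 81500 + 87610)/2] = 6110/84555 = 0.072260…
E_income = (-123/5979.5) / (6110/84555) = -0.2846…
E_income < 0 ⇒ inferior good.

-0.28; inferior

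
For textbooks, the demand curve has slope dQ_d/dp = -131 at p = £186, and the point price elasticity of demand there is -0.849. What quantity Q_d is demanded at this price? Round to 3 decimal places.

Ed = (dQ_d/dp)·(p/Q_d) ⇒ Q_d = (dQ_d/dp)·p/Ed = (-131)·186/(-0.849) = 28699.64664…

28699.647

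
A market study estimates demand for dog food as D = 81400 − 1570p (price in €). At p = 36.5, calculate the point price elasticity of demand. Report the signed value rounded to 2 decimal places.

-2.38

dD/dp = −1570. At p = 36.5, D = 81400 − 1570(36.5) = 24095.
Ed = (dD/dp)·(p/D) = −1570 × (36.5/24095) = -2.3782…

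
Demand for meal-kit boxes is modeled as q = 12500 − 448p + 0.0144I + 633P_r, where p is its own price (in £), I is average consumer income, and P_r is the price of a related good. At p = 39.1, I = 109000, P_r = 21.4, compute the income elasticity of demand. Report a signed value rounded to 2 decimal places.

0.16

At the given values, q = 12500 − 448(39.1) + 0.0144(109000) + 633(21.4) = 10099.
∂q/∂I = 0.0144.
E = (0.0144) × (109000/10099) = 0.1554…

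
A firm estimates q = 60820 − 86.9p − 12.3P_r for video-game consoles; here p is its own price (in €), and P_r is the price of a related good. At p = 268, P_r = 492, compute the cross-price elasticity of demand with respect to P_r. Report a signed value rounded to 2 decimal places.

At the given values, q = 60820 − 86.9(268) − 12.3(492) = 31479.2.
∂q/∂P_r = -12.3.
E = (-12.3) × (492/31479.2) = -0.1922…

-0.19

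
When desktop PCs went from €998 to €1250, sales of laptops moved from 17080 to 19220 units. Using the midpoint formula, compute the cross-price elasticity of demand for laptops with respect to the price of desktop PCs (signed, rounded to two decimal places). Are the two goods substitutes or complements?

%ΔQ_{laptops} = (19220 − 17080)/avg = 2140/18150 = 0.117906…
%ΔP_{desktop PCs} = (1250 − 998)/avg = 252/1124 = 0.224199…
E_cross = (2140/18150) / (252/1124) = 0.5258…
E_cross > 0 ⇒ the goods are substitutes.

0.53; substitutes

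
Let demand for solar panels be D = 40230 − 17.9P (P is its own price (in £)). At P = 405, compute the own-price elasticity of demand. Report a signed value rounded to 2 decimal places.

At the given values, D = 40230 − 17.9(405) = 32980.5.
∂D/∂P = −17.9.
E = (-17.9) × (405/32980.5) = -0.2198…

-0.22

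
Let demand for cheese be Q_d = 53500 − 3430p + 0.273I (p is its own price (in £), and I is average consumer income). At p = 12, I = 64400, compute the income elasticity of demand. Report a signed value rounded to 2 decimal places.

0.59

At the given values, Q_d = 53500 − 3430(12) + 0.273(64400) = 29921.2.
∂Q_d/∂I = 0.273.
E = (0.273) × (64400/29921.2) = 0.5875…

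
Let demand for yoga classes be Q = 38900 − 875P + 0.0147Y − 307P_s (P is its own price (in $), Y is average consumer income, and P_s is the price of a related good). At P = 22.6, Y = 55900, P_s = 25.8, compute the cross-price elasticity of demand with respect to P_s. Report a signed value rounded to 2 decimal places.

-0.66

At the given values, Q = 38900 − 875(22.6) + 0.0147(55900) − 307(25.8) = 12026.13.
∂Q/∂P_s = -307.
E = (-307) × (25.8/12026.13) = -0.6586…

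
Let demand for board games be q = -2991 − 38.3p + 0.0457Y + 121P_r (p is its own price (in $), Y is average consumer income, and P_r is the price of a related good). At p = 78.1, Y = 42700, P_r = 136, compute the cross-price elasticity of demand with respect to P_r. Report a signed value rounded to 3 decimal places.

1.324

At the given values, q = -2991 − 38.3(78.1) + 0.0457(42700) + 121(136) = 12425.16.
∂q/∂P_r = 121.
E = (121) × (136/12425.16) = 1.32440…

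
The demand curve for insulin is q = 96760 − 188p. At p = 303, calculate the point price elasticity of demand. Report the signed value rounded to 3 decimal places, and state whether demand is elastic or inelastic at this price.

dq/dp = −188. At p = 303, q = 96760 − 188(303) = 39796.
Ed = (dq/dp)·(p/q) = −188 × (303/39796) = -1.43140…
|Ed| = 1.431 > 1, so demand is elastic.

-1.431; elastic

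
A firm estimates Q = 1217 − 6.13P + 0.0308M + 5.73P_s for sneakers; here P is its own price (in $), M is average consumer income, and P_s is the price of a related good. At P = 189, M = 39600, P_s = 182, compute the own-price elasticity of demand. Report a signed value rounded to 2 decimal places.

-0.50

At the given values, Q = 1217 − 6.13(189) + 0.0308(39600) + 5.73(182) = 2320.97.
∂Q/∂P = −6.13.
E = (-6.13) × (189/2320.97) = -0.4991…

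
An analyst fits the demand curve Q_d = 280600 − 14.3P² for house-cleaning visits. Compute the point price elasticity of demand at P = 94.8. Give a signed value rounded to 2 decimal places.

dQ_d/dP = −2·14.3·P = -2711.28. At P = 94.8, Q_d = 152085.328.
Ed = (dQ_d/dP)·(P/Q_d) = (-2711.28) × (94.8/152085.328) = -1.6900…

-1.69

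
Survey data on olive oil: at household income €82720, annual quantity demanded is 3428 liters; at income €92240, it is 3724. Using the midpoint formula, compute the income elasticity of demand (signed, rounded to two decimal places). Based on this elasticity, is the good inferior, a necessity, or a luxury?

%ΔQ = (3724 − 3428)/[( 3428 + 3724)/2] = 296/3576 = 0.082774…
%ΔIncome = (92240 − 82720)/[( 82720 + 92240)/2] = 9520/87480 = 0.108824…
E_income = (296/3576) / (9520/87480) = 0.7606…
0 < E_income < 1 ⇒ normal good, necessity.

0.76; necessity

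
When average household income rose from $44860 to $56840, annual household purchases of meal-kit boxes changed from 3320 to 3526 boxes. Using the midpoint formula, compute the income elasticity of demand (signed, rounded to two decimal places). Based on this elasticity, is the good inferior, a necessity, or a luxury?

%ΔQ = (3526 − 3320)/[( 3320 + 3526)/2] = 206/3423 = 0.060181…
%ΔIncome = (56840 − 44860)/[( 44860 + 56840)/2] = 11980/50850 = 0.235594…
E_income = (206/3423) / (11980/50850) = 0.2554…
0 < E_income < 1 ⇒ normal good, necessity.

0.26; necessity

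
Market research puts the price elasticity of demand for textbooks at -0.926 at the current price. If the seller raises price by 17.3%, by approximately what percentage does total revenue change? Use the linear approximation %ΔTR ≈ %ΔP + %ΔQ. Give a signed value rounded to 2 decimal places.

%ΔQ ≈ Ed × %ΔP = (-0.926) × (+17.3%) = -16.0198%
%ΔTR ≈ %ΔP + %ΔQ = (+17.3%) + (-16.0198%) = +1.2802%

+1.28%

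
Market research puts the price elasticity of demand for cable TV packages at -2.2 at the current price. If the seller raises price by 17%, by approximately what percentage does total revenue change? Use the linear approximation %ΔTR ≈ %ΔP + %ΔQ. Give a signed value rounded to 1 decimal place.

%ΔQ ≈ Ed × %ΔP = (-2.2) × (+17%) = -37.4000%
%ΔTR ≈ %ΔP + %ΔQ = (+17%) + (-37.4000%) = -20.4000%

-20.4%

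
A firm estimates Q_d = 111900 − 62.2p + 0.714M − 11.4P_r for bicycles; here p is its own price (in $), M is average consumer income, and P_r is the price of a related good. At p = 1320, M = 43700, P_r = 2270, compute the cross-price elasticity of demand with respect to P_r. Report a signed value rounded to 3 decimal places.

-0.737

At the given values, Q_d = 111900 − 62.2(1320) + 0.714(43700) − 11.4(2270) = 35119.8.
∂Q_d/∂P_r = -11.4.
E = (-11.4) × (2270/35119.8) = -0.73684…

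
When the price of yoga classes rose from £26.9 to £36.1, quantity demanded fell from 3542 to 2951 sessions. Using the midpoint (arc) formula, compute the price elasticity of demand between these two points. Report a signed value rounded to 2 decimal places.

-0.62

%ΔQ = (2951 − 3542) / [(3542 + 2951)/2] = -591/3246.5 = -0.182042…
%ΔP = (36.1 − 26.9) / [(26.9 + 36.1)/2] = 9.2/31.5 = 0.292063…
Arc Ed = %ΔQ / %ΔP = (-591/3246.5) / (9.2/31.5) = -0.6232…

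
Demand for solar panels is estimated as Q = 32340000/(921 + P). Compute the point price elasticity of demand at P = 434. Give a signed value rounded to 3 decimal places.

-0.320

dQ/dP = −32340000/(921 + P)² = -17.6141. At P = 434, Q = 23867.2.
Ed = (dQ/dP)·(P/Q) = (-17.6141) × (434/23867.2) = -0.32029…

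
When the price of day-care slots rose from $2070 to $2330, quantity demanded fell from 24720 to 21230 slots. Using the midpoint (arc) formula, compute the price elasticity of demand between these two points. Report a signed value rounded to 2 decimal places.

%ΔQ = (21230 − 24720) / [(24720 + 21230)/2] = -3490/22975 = -0.151904…
%ΔP = (2330 − 2070) / [(2070 + 2330)/2] = 260/2200 = 0.118181…
Arc Ed = %ΔQ / %ΔP = (-3490/22975) / (260/2200) = -1.2853…

-1.29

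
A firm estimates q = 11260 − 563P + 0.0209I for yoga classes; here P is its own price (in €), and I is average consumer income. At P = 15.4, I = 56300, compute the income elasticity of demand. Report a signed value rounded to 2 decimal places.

0.31

At the given values, q = 11260 − 563(15.4) + 0.0209(56300) = 3766.47.
∂q/∂I = 0.0209.
E = (0.0209) × (56300/3766.47) = 0.3124…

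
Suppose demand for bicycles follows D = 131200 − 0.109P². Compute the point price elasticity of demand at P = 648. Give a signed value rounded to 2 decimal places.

dD/dP = −2·0.109·P = -141.264. At P = 648, D = 85430.464.
Ed = (dD/dP)·(P/D) = (-141.264) × (648/85430.464) = -1.0715…

-1.07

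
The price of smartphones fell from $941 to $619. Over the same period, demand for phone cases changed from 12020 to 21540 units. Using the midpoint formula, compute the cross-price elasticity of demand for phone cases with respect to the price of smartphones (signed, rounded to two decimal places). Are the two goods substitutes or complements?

-1.37; complements

%ΔQ_{phone cases} = (21540 − 12020)/avg = 9520/16780 = 0.567342…
%ΔP_{smartphones} = (619 − 941)/avg = -322/780 = -0.412820…
E_cross = (9520/16780) / (-322/780) = -1.3743…
E_cross < 0 ⇒ the goods are complements.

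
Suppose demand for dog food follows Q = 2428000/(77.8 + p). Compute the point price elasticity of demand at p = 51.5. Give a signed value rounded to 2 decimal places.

-0.40

dQ/dp = −2428000/(77.8 + p)² = -145.228. At p = 51.5, Q = 18778.
Ed = (dQ/dp)·(p/Q) = (-145.228) × (51.5/18778) = -0.3982…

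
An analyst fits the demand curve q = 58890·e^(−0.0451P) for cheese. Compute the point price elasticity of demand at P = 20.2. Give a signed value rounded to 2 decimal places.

-0.91

dq/dP = −0.0451·q = -1067.99. At P = 20.2, q = 23680.5.
Ed = (dq/dP)·(P/q) = (-1067.99) × (20.2/23680.5) = -0.9110…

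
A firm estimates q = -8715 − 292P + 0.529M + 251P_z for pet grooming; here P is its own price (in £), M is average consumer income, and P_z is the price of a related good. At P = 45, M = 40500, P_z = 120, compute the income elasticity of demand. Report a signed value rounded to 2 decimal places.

0.72

At the given values, q = -8715 − 292(45) + 0.529(40500) + 251(120) = 29689.5.
∂q/∂M = 0.529.
E = (0.529) × (40500/29689.5) = 0.7216…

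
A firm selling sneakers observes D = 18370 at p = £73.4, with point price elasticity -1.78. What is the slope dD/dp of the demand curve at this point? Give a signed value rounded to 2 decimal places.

-445.49

Ed = (dD/dp)·(p/D) ⇒ dD/dp = Ed·D/p = (-1.78)·18370/73.4 = -445.4850…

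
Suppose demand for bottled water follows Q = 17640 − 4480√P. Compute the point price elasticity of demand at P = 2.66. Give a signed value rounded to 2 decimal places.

-0.35

dQ/dP = −4480/(2√P) = -1373.43. At P = 2.66, Q = 10333.3.
Ed = (dQ/dP)·(P/Q) = (-1373.43) × (2.66/10333.3) = -0.3535…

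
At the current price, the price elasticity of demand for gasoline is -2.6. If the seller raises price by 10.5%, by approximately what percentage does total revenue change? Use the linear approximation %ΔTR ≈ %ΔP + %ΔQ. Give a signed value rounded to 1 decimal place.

%ΔQ ≈ Ed × %ΔP = (-2.6) × (+10.5%) = -27.3000%
%ΔTR ≈ %ΔP + %ΔQ = (+10.5%) + (-27.3000%) = -16.8000%

-16.8%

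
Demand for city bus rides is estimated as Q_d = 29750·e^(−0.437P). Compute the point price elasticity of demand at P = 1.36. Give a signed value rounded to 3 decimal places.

dQ_d/dP = −0.437·Q_d = -7175.6. At P = 1.36, Q_d = 16420.1.
Ed = (dQ_d/dP)·(P/Q_d) = (-7175.6) × (1.36/16420.1) = -0.59432

-0.594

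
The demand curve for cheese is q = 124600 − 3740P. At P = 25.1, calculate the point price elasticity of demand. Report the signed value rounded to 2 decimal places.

-3.06

dq/dP = −3740. At P = 25.1, q = 124600 − 3740(25.1) = 30726.
Ed = (dq/dP)·(P/q) = −3740 × (25.1/30726) = -3.0551…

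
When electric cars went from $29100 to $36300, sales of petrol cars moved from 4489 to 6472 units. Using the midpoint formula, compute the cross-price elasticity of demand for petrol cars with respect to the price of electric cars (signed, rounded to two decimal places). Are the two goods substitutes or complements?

1.64; substitutes

%ΔQ_{petrol cars} = (6472 − 4489)/avg = 1983/5480.5 = 0.361828…
%ΔP_{electric cars} = (36300 − 29100)/avg = 7200/32700 = 0.220183…
E_cross = (1983/5480.5) / (7200/32700) = 1.6433…
E_cross > 0 ⇒ the goods are substitutes.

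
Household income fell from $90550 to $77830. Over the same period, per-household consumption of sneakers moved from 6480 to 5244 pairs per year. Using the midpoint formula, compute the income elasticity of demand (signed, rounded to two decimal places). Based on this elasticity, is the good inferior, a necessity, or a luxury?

1.40; luxury

%ΔQ = (5244 − 6480)/[( 6480 + 5244)/2] = -1236/5862 = -0.210849…
%ΔIncome = (77830 − 90550)/[( 90550 + 77830)/2] = -12720/84190 = -0.151086…
E_income = (-1236/5862) / (-12720/84190) = 1.3955…
E_income > 1 ⇒ normal good, luxury.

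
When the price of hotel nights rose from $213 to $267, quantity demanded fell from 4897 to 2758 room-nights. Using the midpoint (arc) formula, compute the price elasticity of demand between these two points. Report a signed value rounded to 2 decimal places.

%ΔQ = (2758 − 4897) / [(4897 + 2758)/2] = -2139/3827.5 = -0.558850…
%ΔP = (267 − 213) / [(213 + 267)/2] = 54/240 = 0.225
Arc Ed = %ΔQ / %ΔP = (-2139/3827.5) / (54/240) = -2.4837…

-2.48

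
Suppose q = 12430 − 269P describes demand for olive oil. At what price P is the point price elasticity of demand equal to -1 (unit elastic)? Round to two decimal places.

Ed = −269P/(12430 − 269P). Set this equal to -1:
269P = 1·(12430 − 269P) ⇒ 269P(1 + 1) = 1·12430
P = 1·12430 / (269·2) = 23.1040…

23.10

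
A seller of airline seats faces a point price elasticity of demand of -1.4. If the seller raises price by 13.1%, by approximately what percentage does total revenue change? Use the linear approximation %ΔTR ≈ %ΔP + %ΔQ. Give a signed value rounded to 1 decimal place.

%ΔQ ≈ Ed × %ΔP = (-1.4) × (+13.1%) = -18.3400%
%ΔTR ≈ %ΔP + %ΔQ = (+13.1%) + (-18.3400%) = -5.2400%

-5.2%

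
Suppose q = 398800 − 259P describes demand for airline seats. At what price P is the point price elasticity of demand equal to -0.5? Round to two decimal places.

Ed = −259P/(398800 − 259P). Set this equal to -0.5:
259P = 0.5·(398800 − 259P) ⇒ 259P(1 + 0.5) = 0.5·398800
P = 0.5·398800 / (259·1.5) = 513.2561…

513.26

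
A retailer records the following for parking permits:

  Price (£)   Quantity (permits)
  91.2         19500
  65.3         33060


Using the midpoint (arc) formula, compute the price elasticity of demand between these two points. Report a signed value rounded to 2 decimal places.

-1.56

%ΔQ = (33060 − 19500) / [(19500 + 33060)/2] = 13560/26280 = 0.515981…
%ΔP = (65.3 − 91.2) / [(91.2 + 65.3)/2] = -25.9/78.25 = -0.330990…
Arc Ed = %ΔQ / %ΔP = (13560/26280) / (-25.9/78.25) = -1.5589…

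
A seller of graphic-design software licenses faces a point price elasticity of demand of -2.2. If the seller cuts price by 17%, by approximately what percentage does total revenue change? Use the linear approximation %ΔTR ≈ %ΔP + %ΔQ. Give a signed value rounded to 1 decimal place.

%ΔQ ≈ Ed × %ΔP = (-2.2) × (-17%) = +37.4000%
%ΔTR ≈ %ΔP + %ΔQ = (-17%) + (+37.4000%) = +20.4000%

+20.4%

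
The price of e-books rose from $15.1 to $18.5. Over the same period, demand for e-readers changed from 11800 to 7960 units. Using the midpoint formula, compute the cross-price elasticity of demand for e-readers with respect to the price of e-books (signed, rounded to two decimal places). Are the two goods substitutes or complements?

-1.92; complements

%ΔQ_{e-readers} = (7960 − 11800)/avg = -3840/9880 = -0.388663…
%ΔP_{e-books} = (18.5 − 15.1)/avg = 3.4/16.8 = 0.202380…
E_cross = (-3840/9880) / (3.4/16.8) = -1.9204…
E_cross < 0 ⇒ the goods are complements.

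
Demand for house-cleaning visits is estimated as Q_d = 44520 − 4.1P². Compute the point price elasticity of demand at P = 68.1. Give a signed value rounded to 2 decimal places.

-1.49

dQ_d/dP = −2·4.1·P = -558.42. At P = 68.1, Q_d = 25505.799.
Ed = (dQ_d/dP)·(P/Q_d) = (-558.42) × (68.1/25505.799) = -1.4909…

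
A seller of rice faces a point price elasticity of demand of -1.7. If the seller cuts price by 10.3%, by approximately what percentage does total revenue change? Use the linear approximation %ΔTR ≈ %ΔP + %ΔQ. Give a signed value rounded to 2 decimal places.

+7.21%

%ΔQ ≈ Ed × %ΔP = (-1.7) × (-10.3%) = +17.5100%
%ΔTR ≈ %ΔP + %ΔQ = (-10.3%) + (+17.5100%) = +7.2100%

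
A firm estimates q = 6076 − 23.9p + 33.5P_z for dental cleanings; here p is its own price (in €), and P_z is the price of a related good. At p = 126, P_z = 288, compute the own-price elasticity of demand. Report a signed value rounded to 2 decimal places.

At the given values, q = 6076 − 23.9(126) + 33.5(288) = 12712.6.
∂q/∂p = −23.9.
E = (-23.9) × (126/12712.6) = -0.2368…

-0.24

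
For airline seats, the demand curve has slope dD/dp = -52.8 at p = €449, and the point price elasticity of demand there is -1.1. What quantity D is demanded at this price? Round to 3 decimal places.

Ed = (dD/dp)·(p/D) ⇒ D = (dD/dp)·p/Ed = (-52.8)·449/(-1.1) = 21552

21552.000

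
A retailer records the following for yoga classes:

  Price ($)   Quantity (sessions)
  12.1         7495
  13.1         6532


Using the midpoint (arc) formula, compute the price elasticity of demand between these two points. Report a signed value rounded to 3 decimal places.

-1.730

%ΔQ = (6532 − 7495) / [(7495 + 6532)/2] = -963/7013.5 = -0.137306…
%ΔP = (13.1 − 12.1) / [(12.1 + 13.1)/2] = 1/12.6 = 0.079365…
Arc Ed = %ΔQ / %ΔP = (-963/7013.5) / (1/12.6) = -1.73006…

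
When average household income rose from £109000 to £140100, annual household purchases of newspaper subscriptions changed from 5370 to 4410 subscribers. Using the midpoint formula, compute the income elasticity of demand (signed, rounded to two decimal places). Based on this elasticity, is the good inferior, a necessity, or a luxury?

-0.79; inferior

%ΔQ = (4410 − 5370)/[( 5370 + 4410)/2] = -960/4890 = -0.196319…
%ΔIncome = (140100 − 109000)/[( 109000 + 140100)/2] = 31100/124550 = 0.249698…
E_income = (-960/4890) / (31100/124550) = -0.7862…
E_income < 0 ⇒ inferior good.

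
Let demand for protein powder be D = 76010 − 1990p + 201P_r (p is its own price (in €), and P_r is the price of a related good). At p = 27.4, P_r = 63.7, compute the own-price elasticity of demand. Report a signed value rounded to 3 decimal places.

-1.590

At the given values, D = 76010 − 1990(27.4) + 201(63.7) = 34287.7.
∂D/∂p = −1990.
E = (-1990) × (27.4/34287.7) = -1.59024…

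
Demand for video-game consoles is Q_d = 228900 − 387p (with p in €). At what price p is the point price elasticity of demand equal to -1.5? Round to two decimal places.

Ed = −387p/(228900 − 387p). Set this equal to -1.5:
387p = 1.5·(228900 − 387p) ⇒ 387p(1 + 1.5) = 1.5·228900
p = 1.5·228900 / (387·2.5) = 354.8837…

354.88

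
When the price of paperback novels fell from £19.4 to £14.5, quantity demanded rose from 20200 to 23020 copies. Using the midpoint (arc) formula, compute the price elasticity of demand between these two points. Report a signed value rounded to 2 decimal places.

%ΔQ = (23020 − 20200) / [(20200 + 23020)/2] = 2820/21610 = 0.130495…
%ΔP = (14.5 − 19.4) / [(19.4 + 14.5)/2] = -4.9/16.95 = -0.289085…
Arc Ed = %ΔQ / %ΔP = (2820/21610) / (-4.9/16.95) = -0.4514…

-0.45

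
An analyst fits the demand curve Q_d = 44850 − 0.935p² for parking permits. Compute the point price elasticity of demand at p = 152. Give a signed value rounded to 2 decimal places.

-1.86

dQ_d/dp = −2·0.935·p = -284.24. At p = 152, Q_d = 23247.76.
Ed = (dQ_d/dp)·(p/Q_d) = (-284.24) × (152/23247.76) = -1.8584…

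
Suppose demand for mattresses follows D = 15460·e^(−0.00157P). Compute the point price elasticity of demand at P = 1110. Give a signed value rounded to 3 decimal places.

-1.743

dD/dP = −0.00157·D = -4.24878. At P = 1110, D = 2706.23.
Ed = (dD/dP)·(P/D) = (-4.24878) × (1110/2706.23) = -1.7427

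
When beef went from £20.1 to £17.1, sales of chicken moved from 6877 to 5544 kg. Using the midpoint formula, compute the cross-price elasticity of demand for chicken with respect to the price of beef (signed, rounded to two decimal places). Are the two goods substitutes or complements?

%ΔQ_{chicken} = (5544 − 6877)/avg = -1333/6210.5 = -0.214636…
%ΔP_{beef} = (17.1 − 20.1)/avg = -3/18.6 = -0.161290…
E_cross = (-1333/6210.5) / (-3/18.6) = 1.3307…
E_cross > 0 ⇒ the goods are substitutes.

1.33; substitutes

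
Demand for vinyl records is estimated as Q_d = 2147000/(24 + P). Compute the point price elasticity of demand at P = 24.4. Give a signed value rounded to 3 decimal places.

-0.504

dQ_d/dP = −2147000/(24 + P)² = -916.519. At P = 24.4, Q_d = 44359.5.
Ed = (dQ_d/dP)·(P/Q_d) = (-916.519) × (24.4/44359.5) = -0.50413…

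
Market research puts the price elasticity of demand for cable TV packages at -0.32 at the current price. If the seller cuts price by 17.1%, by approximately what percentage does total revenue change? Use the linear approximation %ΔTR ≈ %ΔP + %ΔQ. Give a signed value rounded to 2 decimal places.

%ΔQ ≈ Ed × %ΔP = (-0.32) × (-17.1%) = +5.4720%
%ΔTR ≈ %ΔP + %ΔQ = (-17.1%) + (+5.4720%) = -11.6280%

-11.63%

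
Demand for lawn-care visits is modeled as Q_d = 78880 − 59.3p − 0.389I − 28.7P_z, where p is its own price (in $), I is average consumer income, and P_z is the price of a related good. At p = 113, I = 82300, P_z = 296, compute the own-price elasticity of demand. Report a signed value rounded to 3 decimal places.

-0.212

At the given values, Q_d = 78880 − 59.3(113) − 0.389(82300) − 28.7(296) = 31669.2.
∂Q_d/∂p = −59.3.
E = (-59.3) × (113/31669.2) = -0.21159…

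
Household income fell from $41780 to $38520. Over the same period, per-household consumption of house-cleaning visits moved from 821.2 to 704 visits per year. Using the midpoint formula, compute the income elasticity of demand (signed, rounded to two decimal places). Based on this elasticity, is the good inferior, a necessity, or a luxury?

1.89; luxury

%ΔQ = (704 − 821.2)/[( 821.2 + 704)/2] = -117.2/762.6 = -0.153684…
%ΔIncome = (38520 − 41780)/[( 41780 + 38520)/2] = -3260/40150 = -0.081195…
E_income = (-117.2/762.6) / (-3260/40150) = 1.8927…
E_income > 1 ⇒ normal good, luxury.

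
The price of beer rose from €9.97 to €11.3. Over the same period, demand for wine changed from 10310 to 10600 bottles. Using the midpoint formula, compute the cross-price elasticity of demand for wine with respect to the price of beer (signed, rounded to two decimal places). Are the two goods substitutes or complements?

%ΔQ_{wine} = (10600 − 10310)/avg = 290/10455 = 0.027737…
%ΔP_{beer} = (11.3 − 9.97)/avg = 1.33/10.635 = 0.125058…
E_cross = (290/10455) / (1.33/10.635) = 0.2217…
E_cross > 0 ⇒ the goods are substitutes.

0.22; substitutes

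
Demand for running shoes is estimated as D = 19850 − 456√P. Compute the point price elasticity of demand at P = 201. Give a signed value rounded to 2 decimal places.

-0.24

dD/dP = −456/(2√P) = -16.0819. At P = 201, D = 13385.1.
Ed = (dD/dP)·(P/D) = (-16.0819) × (201/13385.1) = -0.2414…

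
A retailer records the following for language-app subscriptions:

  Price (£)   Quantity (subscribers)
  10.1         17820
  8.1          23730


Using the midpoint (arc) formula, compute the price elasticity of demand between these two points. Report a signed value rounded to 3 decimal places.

%ΔQ = (23730 − 17820) / [(17820 + 23730)/2] = 5910/20775 = 0.284476…
%ΔP = (8.1 − 10.1) / [(10.1 + 8.1)/2] = -2/9.1 = -0.219780…
Arc Ed = %ΔQ / %ΔP = (5910/20775) / (-2/9.1) = -1.29436…

-1.294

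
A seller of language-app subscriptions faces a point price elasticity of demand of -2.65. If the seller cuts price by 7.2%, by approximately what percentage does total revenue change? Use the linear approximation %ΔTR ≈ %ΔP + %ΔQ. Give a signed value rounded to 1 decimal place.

%ΔQ ≈ Ed × %ΔP = (-2.65) × (-7.2%) = +19.0800%
%ΔTR ≈ %ΔP + %ΔQ = (-7.2%) + (+19.0800%) = +11.8800%

+11.9%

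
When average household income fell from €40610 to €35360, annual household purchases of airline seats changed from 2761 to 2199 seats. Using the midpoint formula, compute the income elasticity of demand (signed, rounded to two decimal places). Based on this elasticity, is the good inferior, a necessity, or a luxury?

1.64; luxury

%ΔQ = (2199 − 2761)/[( 2761 + 2199)/2] = -562/2480 = -0.226612…
%ΔIncome = (35360 − 40610)/[( 40610 + 35360)/2] = -5250/37985 = -0.138212…
E_income = (-562/2480) / (-5250/37985) = 1.6395…
E_income > 1 ⇒ normal good, luxury.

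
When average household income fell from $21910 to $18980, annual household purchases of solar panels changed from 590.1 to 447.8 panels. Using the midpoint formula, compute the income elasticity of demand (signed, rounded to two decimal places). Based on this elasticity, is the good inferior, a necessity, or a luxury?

%ΔQ = (447.8 − 590.1)/[( 590.1 + 447.8)/2] = -142.3/518.95 = -0.274207…
%ΔIncome = (18980 − 21910)/[( 21910 + 18980)/2] = -2930/20445 = -0.143311…
E_income = (-142.3/518.95) / (-2930/20445) = 1.9133…
E_income > 1 ⇒ normal good, luxury.

1.91; luxury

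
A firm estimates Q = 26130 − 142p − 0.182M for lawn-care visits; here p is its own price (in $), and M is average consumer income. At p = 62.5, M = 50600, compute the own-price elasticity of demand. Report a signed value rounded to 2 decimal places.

-1.10

At the given values, Q = 26130 − 142(62.5) − 0.182(50600) = 8045.8.
∂Q/∂p = −142.
E = (-142) × (62.5/8045.8) = -1.1030…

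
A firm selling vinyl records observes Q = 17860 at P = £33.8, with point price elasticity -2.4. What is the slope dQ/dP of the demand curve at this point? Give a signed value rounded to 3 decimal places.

-1268.166

Ed = (dQ/dP)·(P/Q) ⇒ dQ/dP = Ed·Q/P = (-2.4)·17860/33.8 = -1268.16568…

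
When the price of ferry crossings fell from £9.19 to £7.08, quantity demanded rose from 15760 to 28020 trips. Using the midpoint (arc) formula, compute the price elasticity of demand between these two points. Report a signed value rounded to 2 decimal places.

%ΔQ = (28020 − 15760) / [(15760 + 28020)/2] = 12260/21890 = 0.560073…
%ΔP = (7.08 − 9.19) / [(9.19 + 7.08)/2] = -2.11/8.135 = -0.259373…
Arc Ed = %ΔQ / %ΔP = (12260/21890) / (-2.11/8.135) = -2.1593…

-2.16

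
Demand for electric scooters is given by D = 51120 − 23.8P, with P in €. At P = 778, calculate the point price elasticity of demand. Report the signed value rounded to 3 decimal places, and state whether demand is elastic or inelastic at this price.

-0.568; inelastic

dD/dP = −23.8. At P = 778, D = 51120 − 23.8(778) = 32603.6.
Ed = (dD/dP)·(P/D) = −23.8 × (778/32603.6) = -0.56792…
|Ed| = 0.568 < 1, so demand is inelastic.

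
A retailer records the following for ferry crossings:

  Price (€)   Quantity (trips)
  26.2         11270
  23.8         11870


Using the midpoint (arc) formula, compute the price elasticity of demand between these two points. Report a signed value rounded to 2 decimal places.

-0.54

%ΔQ = (11870 − 11270) / [(11270 + 11870)/2] = 600/11570 = 0.051858…
%ΔP = (23.8 − 26.2) / [(26.2 + 23.8)/2] = -2.4/25 = -0.096
Arc Ed = %ΔQ / %ΔP = (600/11570) / (-2.4/25) = -0.5401…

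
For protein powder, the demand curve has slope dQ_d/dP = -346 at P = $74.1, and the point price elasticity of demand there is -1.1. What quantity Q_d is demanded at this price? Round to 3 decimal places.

Ed = (dQ_d/dP)·(P/Q_d) ⇒ Q_d = (dQ_d/dP)·P/Ed = (-346)·74.1/(-1.1) = 23307.81818…

23307.818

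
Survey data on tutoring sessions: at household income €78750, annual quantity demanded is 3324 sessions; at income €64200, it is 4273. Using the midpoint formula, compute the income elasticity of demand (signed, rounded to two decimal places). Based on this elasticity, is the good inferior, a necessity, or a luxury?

-1.23; inferior

%ΔQ = (4273 − 3324)/[( 3324 + 4273)/2] = 949/3798.5 = 0.249835…
%ΔIncome = (64200 − 78750)/[( 78750 + 64200)/2] = -14550/71475 = -0.203567…
E_income = (949/3798.5) / (-14550/71475) = -1.2272…
E_income < 0 ⇒ inferior good.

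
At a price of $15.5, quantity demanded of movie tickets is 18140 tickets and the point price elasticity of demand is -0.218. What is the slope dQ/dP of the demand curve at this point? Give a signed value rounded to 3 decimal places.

-255.130

Ed = (dQ/dP)·(P/Q) ⇒ dQ/dP = Ed·Q/P = (-0.218)·18140/15.5 = -255.13032…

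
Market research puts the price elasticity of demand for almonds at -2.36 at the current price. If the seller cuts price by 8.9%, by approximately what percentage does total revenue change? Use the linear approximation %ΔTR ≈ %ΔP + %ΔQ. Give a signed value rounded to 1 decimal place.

%ΔQ ≈ Ed × %ΔP = (-2.36) × (-8.9%) = +21.0040%
%ΔTR ≈ %ΔP + %ΔQ = (-8.9%) + (+21.0040%) = +12.1040%

+12.1%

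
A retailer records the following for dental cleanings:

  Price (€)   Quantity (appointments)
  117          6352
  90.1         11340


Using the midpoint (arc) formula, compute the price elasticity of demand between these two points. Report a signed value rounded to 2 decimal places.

-2.17

%ΔQ = (11340 − 6352) / [(6352 + 11340)/2] = 4988/8846 = 0.563870…
%ΔP = (90.1 − 117) / [(117 + 90.1)/2] = -26.9/103.55 = -0.259777…
Arc Ed = %ΔQ / %ΔP = (4988/8846) / (-26.9/103.55) = -2.1705…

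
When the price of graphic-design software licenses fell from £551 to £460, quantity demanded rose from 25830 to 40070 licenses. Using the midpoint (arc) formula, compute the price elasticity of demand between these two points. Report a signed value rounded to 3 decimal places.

-2.401

%ΔQ = (40070 − 25830) / [(25830 + 40070)/2] = 14240/32950 = 0.432169…
%ΔP = (460 − 551) / [(551 + 460)/2] = -91/505.5 = -0.180019…
Arc Ed = %ΔQ / %ΔP = (14240/32950) / (-91/505.5) = -2.40068…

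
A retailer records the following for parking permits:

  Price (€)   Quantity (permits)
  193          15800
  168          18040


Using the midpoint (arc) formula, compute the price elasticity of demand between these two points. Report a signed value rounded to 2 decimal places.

-0.96

%ΔQ = (18040 − 15800) / [(15800 + 18040)/2] = 2240/16920 = 0.132387…
%ΔP = (168 − 193) / [(193 + 168)/2] = -25/180.5 = -0.138504…
Arc Ed = %ΔQ / %ΔP = (2240/16920) / (-25/180.5) = -0.9558…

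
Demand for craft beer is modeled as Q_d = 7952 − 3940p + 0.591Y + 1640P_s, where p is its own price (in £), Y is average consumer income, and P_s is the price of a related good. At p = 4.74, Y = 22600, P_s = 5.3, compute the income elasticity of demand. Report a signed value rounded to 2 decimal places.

At the given values, Q_d = 7952 − 3940(4.74) + 0.591(22600) + 1640(5.3) = 11325.
∂Q_d/∂Y = 0.591.
E = (0.591) × (22600/11325) = 1.1793…

1.18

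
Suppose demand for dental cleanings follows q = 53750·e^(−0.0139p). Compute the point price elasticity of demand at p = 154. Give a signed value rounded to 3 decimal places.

dq/dp = −0.0139·q = -87.8501. At p = 154, q = 6320.15.
Ed = (dq/dp)·(p/q) = (-87.8501) × (154/6320.15) = -2.1406

-2.141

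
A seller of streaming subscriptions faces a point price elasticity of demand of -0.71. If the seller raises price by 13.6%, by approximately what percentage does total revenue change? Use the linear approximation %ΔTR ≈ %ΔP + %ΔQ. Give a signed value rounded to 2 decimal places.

+3.94%

%ΔQ ≈ Ed × %ΔP = (-0.71) × (+13.6%) = -9.6560%
%ΔTR ≈ %ΔP + %ΔQ = (+13.6%) + (-9.6560%) = +3.9440%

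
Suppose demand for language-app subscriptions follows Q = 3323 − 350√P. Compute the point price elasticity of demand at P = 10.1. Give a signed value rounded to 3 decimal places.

dQ/dP = −350/(2√P) = -55.0652. At P = 10.1, Q = 2210.68.
Ed = (dQ/dP)·(P/Q) = (-55.0652) × (10.1/2210.68) = -0.25157…

-0.252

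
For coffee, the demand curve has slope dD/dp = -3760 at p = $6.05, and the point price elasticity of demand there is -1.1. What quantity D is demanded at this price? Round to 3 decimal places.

Ed = (dD/dp)·(p/D) ⇒ D = (dD/dp)·p/Ed = (-3760)·6.05/(-1.1) = 20680

20680.000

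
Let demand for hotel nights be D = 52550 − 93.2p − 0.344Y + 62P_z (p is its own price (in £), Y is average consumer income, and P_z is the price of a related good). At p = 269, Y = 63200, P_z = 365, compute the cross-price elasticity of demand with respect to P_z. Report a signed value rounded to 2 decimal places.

0.80

At the given values, D = 52550 − 93.2(269) − 0.344(63200) + 62(365) = 28368.4.
∂D/∂P_z = 62.
E = (62) × (365/28368.4) = 0.7977…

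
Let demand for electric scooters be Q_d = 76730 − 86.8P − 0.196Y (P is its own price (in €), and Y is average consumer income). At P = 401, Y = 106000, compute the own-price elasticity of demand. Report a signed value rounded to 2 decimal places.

At the given values, Q_d = 76730 − 86.8(401) − 0.196(106000) = 21147.2.
∂Q_d/∂P = −86.8.
E = (-86.8) × (401/21147.2) = -1.6459…

-1.65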